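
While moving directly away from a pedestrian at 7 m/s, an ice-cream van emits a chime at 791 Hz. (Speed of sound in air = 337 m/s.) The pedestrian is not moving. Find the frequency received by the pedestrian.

775 Hz

Moving source, stationary observer: f' = f · v/(v + v_s) since the source is receding.
f' = 791 × 337/(337 + 7) = 791 × 337/344 ≈ 775 Hz.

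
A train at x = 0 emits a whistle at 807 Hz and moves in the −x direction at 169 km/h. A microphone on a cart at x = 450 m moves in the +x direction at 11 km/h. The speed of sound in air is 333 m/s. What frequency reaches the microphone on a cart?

169 km/h = 46.94 m/s; 11 km/h = 3.056 m/s.
The observer lies on the +x side, so the source is heading away from the observer and the observer is heading away from the source.
General Doppler shift: f' = f · (v − v_o)/(v + v_s).
f' = 807 × (333 − 3.056)/(333 + 46.94) = 807 × 329.94/379.94 ≈ 701 Hz.

701 Hz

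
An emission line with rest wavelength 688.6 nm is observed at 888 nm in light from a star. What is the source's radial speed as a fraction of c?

λ'/λ₀ = 1.2896 > 1 (redshift), so the source is receding.
λ'/λ₀ = √((1 + β)/(1 − β)) for a receding source ⇒ β = (r² − 1)/(r² + 1) with r = λ'/λ₀.
β = (1.6630 − 1)/(1.6630 + 1) ≈ 0.249.

0.249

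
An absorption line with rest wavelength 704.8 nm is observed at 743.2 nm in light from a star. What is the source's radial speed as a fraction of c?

0.053

λ'/λ₀ = 1.0545 > 1 (redshift), so the source is receding.
λ'/λ₀ = √((1 + β)/(1 − β)) for a receding source ⇒ β = (r² − 1)/(r² + 1) with r = λ'/λ₀.
β = (1.1119 − 1)/(1.1119 + 1) ≈ 0.053.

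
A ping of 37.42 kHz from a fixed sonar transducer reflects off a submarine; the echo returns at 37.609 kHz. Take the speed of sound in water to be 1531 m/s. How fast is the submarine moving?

3.9 m/s

Double Doppler shift off a moving reflector: f₂ = f₀ · (v + u)/(v − u) (u > 0 toward emitter).
Rearranging, u = v · (f₂ − f₀)/(f₂ + f₀) = 1531 × 0.189/75.029 ≈ 3.9 m/s.
So the submarine is moving at 3.9 m/s toward the emitter.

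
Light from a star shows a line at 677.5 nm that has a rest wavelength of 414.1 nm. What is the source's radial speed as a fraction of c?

0.456c

λ'/λ₀ = 1.6361 > 1 (redshift), so the source is receding.
λ'/λ₀ = √((1 + β)/(1 − β)) for a receding source ⇒ β = (r² − 1)/(r² + 1) with r = λ'/λ₀.
β = (2.6768 − 1)/(2.6768 + 1) ≈ 0.456.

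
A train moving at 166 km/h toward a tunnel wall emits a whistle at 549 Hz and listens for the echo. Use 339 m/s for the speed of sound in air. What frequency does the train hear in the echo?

166 km/h = 46.11 m/s.
The tunnel wall receives the sound from a moving source: f₁ = f₀ · v/(v − v_e) = 549 × 339/292.89 ≈ 635 Hz.
On the return leg the train is a moving observer: f₂ = f₁ · (v + v_e)/v = 635 × 385.11/339 ≈ 722 Hz.
Equivalently f₂ = f₀ · (v + v_e)/(v − v_e).

722 Hz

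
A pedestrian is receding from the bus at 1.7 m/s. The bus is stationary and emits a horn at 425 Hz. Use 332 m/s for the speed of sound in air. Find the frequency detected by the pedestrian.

Moving observer, stationary source: f' = f · (v − v_o)/v.
f' = 425 × (332 − 1.7)/332 = 425 × 330.3/332 ≈ 423 Hz.

423 Hz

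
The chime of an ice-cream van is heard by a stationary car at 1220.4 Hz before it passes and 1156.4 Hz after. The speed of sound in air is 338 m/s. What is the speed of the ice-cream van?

9.1 m/s

f₁/f₂ = (v + v_s)/(v − v_s), so v_s = v · (f₁ − f₂)/(f₁ + f₂).
v_s = 338 × (1220.4 − 1156.4)/(1220.4 + 1156.4) = 338 × 64.0/2376.8 ≈ 9.1 m/s.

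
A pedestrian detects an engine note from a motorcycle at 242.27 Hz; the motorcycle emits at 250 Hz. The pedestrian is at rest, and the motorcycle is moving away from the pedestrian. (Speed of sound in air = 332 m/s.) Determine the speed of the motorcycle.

f' = f · v/(v + v_s) ⇒ v_s = v · |1 − f/f'|.
v_s = 332 × |1 − 250/242.27| = 332 × 0.03191 ≈ 10.6 m/s.

10.6 m/s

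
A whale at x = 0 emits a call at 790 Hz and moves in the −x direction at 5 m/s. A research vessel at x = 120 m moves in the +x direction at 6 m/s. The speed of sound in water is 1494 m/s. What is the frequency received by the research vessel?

The observer lies on the +x side, so the source is heading away from the observer and the observer is heading away from the source.
General Doppler shift: f' = f · (v − v_o)/(v + v_s).
f' = 790 × (1494 − 6)/(1494 + 5) = 790 × 1488/1499 ≈ 784 Hz.

784 Hz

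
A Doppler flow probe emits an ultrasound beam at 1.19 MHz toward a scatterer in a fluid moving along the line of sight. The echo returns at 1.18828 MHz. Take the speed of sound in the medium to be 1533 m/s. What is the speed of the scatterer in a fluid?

Double Doppler shift off a moving reflector: f₂ = f₀ · (v + u)/(v − u) (u > 0 toward emitter).
Rearranging, u = v · (f₂ − f₀)/(f₂ + f₀) = 1533 × -0.00172/2.37828 ≈ -1.11 m/s.
So the scatterer in a fluid is moving at 1.11 m/s away from the emitter.

1.11 m/s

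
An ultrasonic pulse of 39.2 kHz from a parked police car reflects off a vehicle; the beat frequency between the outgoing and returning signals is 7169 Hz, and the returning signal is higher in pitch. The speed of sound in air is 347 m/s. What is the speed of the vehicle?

29 m/s

Double Doppler shift off a moving reflector: f₂ = f₀ · (v + u)/(v − u) (u > 0 toward emitter).
Returning signal is higher, so f₂ = f₀ + Δf = 39200 + 7169 = 46369 Hz.
Rearranging, u = v · (f₂ − f₀)/(f₂ + f₀) = 347 × 7169/85569 ≈ 29 m/s.
So the vehicle is moving at 29 m/s toward the emitter.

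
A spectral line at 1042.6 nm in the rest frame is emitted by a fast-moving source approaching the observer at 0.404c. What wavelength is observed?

Relativistic Doppler for wavelength: λ' = λ₀ · √((1 − β)/(1 + β)).
λ' = 1042.6 × √(0.5960/1.4040) = 1042.6 × 0.65154 ≈ 679.3 nm.

679.3 nm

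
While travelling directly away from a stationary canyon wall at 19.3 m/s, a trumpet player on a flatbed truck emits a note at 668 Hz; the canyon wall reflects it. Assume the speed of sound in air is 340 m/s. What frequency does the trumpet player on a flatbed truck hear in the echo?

The canyon wall receives the sound from a moving source: f₁ = f₀ · v/(v + v_e) = 668 × 340/359.3 ≈ 632 Hz.
On the return leg the trumpet player on a flatbed truck is a moving observer: f₂ = f₁ · (v − v_e)/v = 632 × 320.7/340 ≈ 596 Hz.

596 Hz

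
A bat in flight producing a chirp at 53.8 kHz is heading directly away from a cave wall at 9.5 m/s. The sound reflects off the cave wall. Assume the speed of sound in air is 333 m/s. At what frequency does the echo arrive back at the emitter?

The cave wall receives the sound from a moving source: f₁ = f₀ · v/(v + v_e) = 53.8 × 333/342.5 ≈ 52.3 kHz.
On the return leg the bat in flight is a moving observer: f₂ = f₁ · (v − v_e)/v = 52.3 × 323.5/333 ≈ 50.8 kHz.

50.8 kHz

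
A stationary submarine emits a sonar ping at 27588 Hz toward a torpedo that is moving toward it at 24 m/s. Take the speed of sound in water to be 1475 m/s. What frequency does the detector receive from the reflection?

The torpedo first receives the wave as a moving observer: f₁ = f₀ · (v + u)/v = 27588 × (1475 + 24)/1475 ≈ 28037 Hz.
The reflection then acts as a moving source: f₂ = f₁ · v/(v − u) ≈ 28501 Hz.
Equivalently f₂ = f₀ · (v + u)/(v − u).

28501 Hz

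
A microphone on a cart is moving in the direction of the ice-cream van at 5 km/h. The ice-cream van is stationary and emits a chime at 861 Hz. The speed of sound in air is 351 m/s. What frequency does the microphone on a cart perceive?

5 km/h = 1.389 m/s.
Only the observer moves, toward the source, so f' = f · (v + v_o)/v.
f' = 861 × (351 + 1.389)/351 = 861 × 352.39/351 ≈ 864 Hz.

864 Hz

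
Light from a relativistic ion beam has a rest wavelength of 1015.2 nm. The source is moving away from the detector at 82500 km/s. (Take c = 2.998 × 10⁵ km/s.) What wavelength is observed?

1346.6 nm

β = v/c = 82500/299800 = 0.2752.
Relativistic Doppler for wavelength: λ' = λ₀ · √((1 + β)/(1 − β)).
λ' = 1015.2 × √(1.2752/0.7248) = 1015.2 × 1.32639 ≈ 1346.6 nm.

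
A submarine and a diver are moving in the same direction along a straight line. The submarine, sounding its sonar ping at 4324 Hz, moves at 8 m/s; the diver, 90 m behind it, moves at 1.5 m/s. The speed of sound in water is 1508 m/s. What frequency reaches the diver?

The diver is behind, so the submarine is moving away from it while the diver is moving toward the submarine.
Both move, so f' = f · (v + v_o)/(v + v_s).
f' = 4324 × (1508 + 1.5)/(1508 + 8) = 4324 × 1509.5/1516 ≈ 4305 Hz.

4305 Hz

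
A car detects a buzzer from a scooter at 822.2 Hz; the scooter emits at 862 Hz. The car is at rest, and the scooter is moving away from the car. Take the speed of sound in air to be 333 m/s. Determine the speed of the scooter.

f' = f · v/(v + v_s) ⇒ v_s = v · |1 − f/f'|.
v_s = 333 × |1 − 862/822.2| = 333 × 0.04841 ≈ 16.1 m/s.

16.1 m/s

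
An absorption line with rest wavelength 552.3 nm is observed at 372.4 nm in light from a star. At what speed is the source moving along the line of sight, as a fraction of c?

0.375

λ'/λ₀ = 0.6743 < 1 (blueshift), so the source is approaching.
λ'/λ₀ = √((1 − β)/(1 + β)) for an approaching source ⇒ β = (1 − r²)/(1 + r²) with r = λ'/λ₀.
β = (1 − 0.4546)/(1 + 0.4546) ≈ 0.375.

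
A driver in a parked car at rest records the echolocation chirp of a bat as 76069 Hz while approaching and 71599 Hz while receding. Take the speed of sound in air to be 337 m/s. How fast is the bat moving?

10.2 m/s

f₁/f₂ = (v + v_s)/(v − v_s), so v_s = v · (f₁ − f₂)/(f₁ + f₂).
v_s = 337 × (76069 − 71599)/(76069 + 71599) = 337 × 4470/147668 ≈ 10.2 m/s.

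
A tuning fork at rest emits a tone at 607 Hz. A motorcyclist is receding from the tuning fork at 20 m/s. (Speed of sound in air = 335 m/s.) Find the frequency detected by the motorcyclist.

Only the observer moves, away from the source, so f' = f · (v − v_o)/v.
f' = 607 × (335 − 20)/335 = 607 × 315/335 ≈ 571 Hz.

571 Hz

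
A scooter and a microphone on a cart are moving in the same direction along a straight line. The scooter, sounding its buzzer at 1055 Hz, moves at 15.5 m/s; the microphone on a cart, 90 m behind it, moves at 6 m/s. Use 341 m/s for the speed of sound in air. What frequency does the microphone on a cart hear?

The microphone on a cart is behind, so the scooter is moving away from it while the microphone on a cart is moving toward the scooter.
General Doppler shift: f' = f · (v + v_o)/(v + v_s).
f' = 1055 × (341 + 6)/(341 + 15.5) = 1055 × 347/356.5 ≈ 1027 Hz.

1027 Hz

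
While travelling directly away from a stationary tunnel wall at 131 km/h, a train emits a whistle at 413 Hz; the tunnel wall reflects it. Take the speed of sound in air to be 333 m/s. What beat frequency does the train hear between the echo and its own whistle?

131 km/h = 36.39 m/s.
The tunnel wall receives the sound from a moving source: f₁ = f₀ · v/(v + v_e) = 413 × 333/369.39 ≈ 372.3 Hz.
On the return leg the train is a moving observer: f₂ = f₁ · (v − v_e)/v = 372.3 × 296.61/333 ≈ 331.6 Hz.
Beat against the emitted tone: |f₂ − f₀| = 2v_e·f₀/(v + v_e) = 2 × 36.39 × 413/369.39 ≈ 81 Hz.

81 Hz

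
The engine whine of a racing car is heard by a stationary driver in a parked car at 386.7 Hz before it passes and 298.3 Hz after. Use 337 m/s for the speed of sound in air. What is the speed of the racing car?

43 m/s

f₁/f₂ = (v + v_s)/(v − v_s), so v_s = v · (f₁ − f₂)/(f₁ + f₂).
v_s = 337 × (386.7 − 298.3)/(386.7 + 298.3) = 337 × 88.4/685.0 ≈ 43 m/s.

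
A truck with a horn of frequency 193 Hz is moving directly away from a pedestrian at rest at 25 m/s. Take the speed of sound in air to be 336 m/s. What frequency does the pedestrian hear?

180 Hz

Only the source moves, away from the listener, so f' = f · v/(v + v_s).
f' = 193 × 336/(336 + 25) = 193 × 336/361 ≈ 180 Hz.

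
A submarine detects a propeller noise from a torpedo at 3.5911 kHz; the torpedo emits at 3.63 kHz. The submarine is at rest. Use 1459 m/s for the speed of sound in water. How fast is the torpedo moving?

15.8 m/s

f' < f, so the torpedo is receding.
f' = f · v/(v + v_s) ⇒ v_s = v · |1 − f/f'|.
v_s = 1459 × |1 − 3.63/3.5911| = 1459 × 0.01083 ≈ 15.8 m/s.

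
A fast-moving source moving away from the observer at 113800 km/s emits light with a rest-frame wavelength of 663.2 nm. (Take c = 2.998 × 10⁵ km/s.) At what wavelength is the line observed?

989.0 nm

β = v/c = 113800/299800 = 0.3796.
Relativistic Doppler for wavelength: λ' = λ₀ · √((1 + β)/(1 − β)).
λ' = 663.2 × √(1.3796/0.6204) = 663.2 × 1.49119 ≈ 989.0 nm.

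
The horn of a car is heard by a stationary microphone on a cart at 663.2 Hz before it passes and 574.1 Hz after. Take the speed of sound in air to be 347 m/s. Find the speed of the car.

f₁/f₂ = (v + v_s)/(v − v_s), so v_s = v · (f₁ − f₂)/(f₁ + f₂).
v_s = 347 × (663.2 − 574.1)/(663.2 + 574.1) = 347 × 89.1/1237.3 ≈ 25.0 m/s.

25.0 m/s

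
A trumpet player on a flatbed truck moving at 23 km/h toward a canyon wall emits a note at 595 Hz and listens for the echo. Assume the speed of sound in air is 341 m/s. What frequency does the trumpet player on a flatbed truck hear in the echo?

618 Hz

23 km/h = 6.389 m/s.
The canyon wall receives the sound from a moving source: f₁ = f₀ · v/(v − v_e) = 595 × 341/334.61 ≈ 606 Hz.
On the return leg the trumpet player on a flatbed truck is a moving observer: f₂ = f₁ · (v + v_e)/v = 606 × 347.39/341 ≈ 618 Hz.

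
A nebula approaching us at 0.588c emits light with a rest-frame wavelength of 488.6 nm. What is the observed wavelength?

Relativistic Doppler for wavelength: λ' = λ₀ · √((1 − β)/(1 + β)).
λ' = 488.6 × √(0.4120/1.5880) = 488.6 × 0.50936 ≈ 248.9 nm.

248.9 nm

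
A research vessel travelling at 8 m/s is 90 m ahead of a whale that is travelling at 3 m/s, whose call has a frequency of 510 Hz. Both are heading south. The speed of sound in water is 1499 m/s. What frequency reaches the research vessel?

The research vessel is ahead, so the whale is moving toward it while the research vessel is moving away from the whale.
Both move, so f' = f · (v − v_o)/(v − v_s).
f' = 510 × (1499 − 8)/(1499 − 3) = 510 × 1491/1496 ≈ 508 Hz.

508 Hz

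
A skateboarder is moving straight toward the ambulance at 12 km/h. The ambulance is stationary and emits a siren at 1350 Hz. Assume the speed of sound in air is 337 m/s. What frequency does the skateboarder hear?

12 km/h = 3.333 m/s.
Moving observer, stationary source: f' = f · (v + v_o)/v.
f' = 1350 × (337 + 3.333)/337 = 1350 × 340.33/337 ≈ 1363 Hz.

1363 Hz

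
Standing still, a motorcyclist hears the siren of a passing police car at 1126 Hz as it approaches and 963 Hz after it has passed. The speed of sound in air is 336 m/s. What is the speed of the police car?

f₁/f₂ = (v + v_s)/(v − v_s), so v_s = v · (f₁ − f₂)/(f₁ + f₂).
v_s = 336 × (1126 − 963)/(1126 + 963) = 336 × 163/2089 ≈ 26 m/s.

26 m/s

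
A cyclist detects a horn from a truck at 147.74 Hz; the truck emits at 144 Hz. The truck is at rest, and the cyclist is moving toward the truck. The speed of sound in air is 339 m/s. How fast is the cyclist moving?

8.8 m/s

f' = f · (v + v_o)/v ⇒ v_o = v · |f'/f − 1|.
v_o = 339 × |147.74/144 − 1| = 339 × 0.02597 ≈ 8.8 m/s.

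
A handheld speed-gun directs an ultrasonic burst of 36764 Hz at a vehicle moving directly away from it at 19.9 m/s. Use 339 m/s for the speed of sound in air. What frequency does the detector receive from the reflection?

At the vehicle (a moving observer), f₁ = f₀ · (v − u)/v = 36764 × 319.1/339 ≈ 34606 Hz.
The reflection then acts as a moving source: f₂ = f₁ · v/(v + u) ≈ 32687 Hz.
Equivalently f₂ = f₀ · (v − u)/(v + u).

32687 Hz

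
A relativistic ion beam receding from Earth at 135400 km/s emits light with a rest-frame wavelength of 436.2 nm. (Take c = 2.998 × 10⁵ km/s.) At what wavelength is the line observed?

β = v/c = 135400/299800 = 0.4516.
Relativistic Doppler for wavelength: λ' = λ₀ · √((1 + β)/(1 − β)).
λ' = 436.2 × √(1.4516/0.5484) = 436.2 × 1.62702 ≈ 709.7 nm.

709.7 nm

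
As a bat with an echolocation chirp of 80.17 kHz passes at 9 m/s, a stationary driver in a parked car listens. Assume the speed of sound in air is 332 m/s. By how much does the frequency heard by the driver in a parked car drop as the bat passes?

4.35 kHz

Approaching: f₁ = f · v/(v − v_s) = 80.17 × 332/323 ≈ 82.40 kHz.
Receding: f₂ = f · v/(v + v_s) = 80.17 × 332/341 ≈ 78.05 kHz.
Drop: f₁ − f₂ = 2f·v·v_s/(v² − v_s²) = 2 × 80.17 × 332 × 9/(332² − 9²) ≈ 4.35 kHz.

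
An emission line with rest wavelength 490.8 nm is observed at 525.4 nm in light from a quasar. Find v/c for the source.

0.068

λ'/λ₀ = 1.0705 > 1 (redshift), so the source is receding.
λ'/λ₀ = √((1 + β)/(1 − β)) for a receding source ⇒ β = (r² − 1)/(r² + 1) with r = λ'/λ₀.
β = (1.1460 − 1)/(1.1460 + 1) ≈ 0.068.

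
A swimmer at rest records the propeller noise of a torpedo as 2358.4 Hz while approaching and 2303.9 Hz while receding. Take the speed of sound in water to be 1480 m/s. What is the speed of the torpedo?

f₁/f₂ = (v + v_s)/(v − v_s), so v_s = v · (f₁ − f₂)/(f₁ + f₂).
v_s = 1480 × (2358.4 − 2303.9)/(2358.4 + 2303.9) = 1480 × 54.5/4662.3 ≈ 17.3 m/s.

17.3 m/s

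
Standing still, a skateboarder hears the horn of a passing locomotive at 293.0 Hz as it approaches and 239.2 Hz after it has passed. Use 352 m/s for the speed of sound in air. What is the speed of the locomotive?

36 m/s

f₁/f₂ = (v + v_s)/(v − v_s), so v_s = v · (f₁ − f₂)/(f₁ + f₂).
v_s = 352 × (293.0 − 239.2)/(293.0 + 239.2) = 352 × 53.8/532.2 ≈ 36 m/s.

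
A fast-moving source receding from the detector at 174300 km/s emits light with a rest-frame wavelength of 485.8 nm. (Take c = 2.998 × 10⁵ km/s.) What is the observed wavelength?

944.2 nm

β = v/c = 174300/299800 = 0.5814.
Relativistic Doppler for wavelength: λ' = λ₀ · √((1 + β)/(1 − β)).
λ' = 485.8 × √(1.5814/0.4186) = 485.8 × 1.94363 ≈ 944.2 nm.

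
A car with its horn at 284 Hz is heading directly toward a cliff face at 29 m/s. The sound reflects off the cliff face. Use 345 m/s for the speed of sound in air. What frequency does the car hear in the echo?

The cliff face receives the sound from a moving source: f₁ = f₀ · v/(v − v_e) = 284 × 345/316 ≈ 310 Hz.
On the return leg the car is a moving observer: f₂ = f₁ · (v + v_e)/v = 310 × 374/345 ≈ 336 Hz.
Equivalently f₂ = f₀ · (v + v_e)/(v − v_e).

336 Hz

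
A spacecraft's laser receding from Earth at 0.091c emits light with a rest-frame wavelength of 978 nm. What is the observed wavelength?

Relativistic Doppler for wavelength: λ' = λ₀ · √((1 + β)/(1 − β)).
λ' = 978 × √(1.0910/0.9090) = 978 × 1.09555 ≈ 1071.4 nm.

1071.4 nm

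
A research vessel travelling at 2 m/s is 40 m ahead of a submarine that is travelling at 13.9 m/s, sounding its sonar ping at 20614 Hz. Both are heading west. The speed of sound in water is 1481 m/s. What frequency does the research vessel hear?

The research vessel is ahead, so the submarine is moving toward it while the research vessel is moving away from the submarine.
With source approaching and observer receding, f' = f · (v − v_o)/(v − v_s).
f' = 20614 × (1481 − 2)/(1481 − 13.9) = 20614 × 1479/1467.1 ≈ 20781 Hz.

20781 Hz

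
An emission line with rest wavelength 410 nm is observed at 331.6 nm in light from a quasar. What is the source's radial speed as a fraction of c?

λ'/λ₀ = 0.8088 < 1 (blueshift), so the source is approaching.
λ'/λ₀ = √((1 − β)/(1 + β)) for an approaching source ⇒ β = (1 − r²)/(1 + r²) with r = λ'/λ₀.
β = (1 − 0.6541)/(1 + 0.6541) ≈ 0.209.

0.209c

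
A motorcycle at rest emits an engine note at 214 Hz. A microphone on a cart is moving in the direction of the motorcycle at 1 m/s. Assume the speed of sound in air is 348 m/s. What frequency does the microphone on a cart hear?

Only the observer moves, toward the source, so f' = f · (v + v_o)/v.
f' = 214 × (348 + 1)/348 = 214 × 349/348 ≈ 215 Hz.

215 Hz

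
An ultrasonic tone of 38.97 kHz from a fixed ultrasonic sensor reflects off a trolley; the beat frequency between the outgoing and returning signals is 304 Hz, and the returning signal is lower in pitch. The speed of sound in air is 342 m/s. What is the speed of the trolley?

1.34 m/s

Double Doppler shift off a moving reflector: f₂ = f₀ · (v + u)/(v − u) (u > 0 toward emitter).
Returning signal is lower, so f₂ = f₀ − Δf = 38970 − 304 = 38666 Hz.
Rearranging, u = v · (f₂ − f₀)/(f₂ + f₀) = 342 × -304/77636 ≈ -1.34 m/s.
So the trolley is moving at 1.34 m/s away from the emitter.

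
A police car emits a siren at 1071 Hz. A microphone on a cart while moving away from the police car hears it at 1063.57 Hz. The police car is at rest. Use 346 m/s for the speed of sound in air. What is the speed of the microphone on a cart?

2.40 m/s

f' = f · (v − v_o)/v ⇒ v_o = v · |f'/f − 1|.
v_o = 346 × |1063.57/1071 − 1| = 346 × 0.006937 ≈ 2.40 m/s.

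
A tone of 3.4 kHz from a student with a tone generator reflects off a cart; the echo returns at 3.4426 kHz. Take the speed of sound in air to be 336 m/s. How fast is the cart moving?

2.09 m/s

Double Doppler shift off a moving reflector: f₂ = f₀ · (v + u)/(v − u) (u > 0 toward emitter).
Rearranging, u = v · (f₂ − f₀)/(f₂ + f₀) = 336 × 0.0426/6.8426 ≈ 2.09 m/s.
So the cart is moving at 2.09 m/s toward the emitter.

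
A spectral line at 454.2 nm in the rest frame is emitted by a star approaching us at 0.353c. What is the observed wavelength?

314.1 nm

Relativistic Doppler for wavelength: λ' = λ₀ · √((1 − β)/(1 + β)).
λ' = 454.2 × √(0.6470/1.3530) = 454.2 × 0.69152 ≈ 314.1 nm.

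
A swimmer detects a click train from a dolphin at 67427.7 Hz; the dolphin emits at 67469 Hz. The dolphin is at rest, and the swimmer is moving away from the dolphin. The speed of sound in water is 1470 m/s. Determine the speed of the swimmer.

f' = f · (v − v_o)/v ⇒ v_o = v · |f'/f − 1|.
v_o = 1470 × |67427.7/67469 − 1| = 1470 × 0.0006121 ≈ 0.90 m/s.

0.90 m/s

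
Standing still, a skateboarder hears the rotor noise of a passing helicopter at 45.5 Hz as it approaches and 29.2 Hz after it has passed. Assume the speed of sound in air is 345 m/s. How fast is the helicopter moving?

f₁/f₂ = (v + v_s)/(v − v_s), so v_s = v · (f₁ − f₂)/(f₁ + f₂).
v_s = 345 × (45.5 − 29.2)/(45.5 + 29.2) = 345 × 16.3/74.7 ≈ 75 m/s.

75 m/s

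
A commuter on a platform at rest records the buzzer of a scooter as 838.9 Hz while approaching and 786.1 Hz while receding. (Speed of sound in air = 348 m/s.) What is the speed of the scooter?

f₁/f₂ = (v + v_s)/(v − v_s), so v_s = v · (f₁ − f₂)/(f₁ + f₂).
v_s = 348 × (838.9 − 786.1)/(838.9 + 786.1) = 348 × 52.8/1625.0 ≈ 11.3 m/s.

11.3 m/s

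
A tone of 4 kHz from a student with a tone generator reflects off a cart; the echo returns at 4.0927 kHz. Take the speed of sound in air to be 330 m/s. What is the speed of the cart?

3.8 m/s

Double Doppler shift off a moving reflector: f₂ = f₀ · (v + u)/(v − u) (u > 0 toward emitter).
Rearranging, u = v · (f₂ − f₀)/(f₂ + f₀) = 330 × 0.0927/8.0927 ≈ 3.8 m/s.
So the cart is moving at 3.8 m/s toward the emitter.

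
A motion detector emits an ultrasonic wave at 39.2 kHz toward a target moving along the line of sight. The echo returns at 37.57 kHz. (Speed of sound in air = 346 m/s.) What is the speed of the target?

7.3 m/s

Double Doppler shift off a moving reflector: f₂ = f₀ · (v + u)/(v − u) (u > 0 toward emitter).
Rearranging, u = v · (f₂ − f₀)/(f₂ + f₀) = 346 × -1.63/76.77 ≈ -7.3 m/s.
So the target is moving at 7.3 m/s away from the emitter.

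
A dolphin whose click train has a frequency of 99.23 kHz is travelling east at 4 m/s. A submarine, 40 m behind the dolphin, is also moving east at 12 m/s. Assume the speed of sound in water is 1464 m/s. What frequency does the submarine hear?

The submarine is behind, so the dolphin is moving away from it while the submarine is moving toward the dolphin.
General Doppler shift: f' = f · (v + v_o)/(v + v_s).
f' = 99.23 × (1464 + 12)/(1464 + 4) = 99.23 × 1476/1468 ≈ 99.8 kHz.

99.8 kHz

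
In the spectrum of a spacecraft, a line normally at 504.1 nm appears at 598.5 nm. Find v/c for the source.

λ'/λ₀ = 1.1873 > 1 (redshift), so the source is receding.
λ'/λ₀ = √((1 + β)/(1 − β)) for a receding source ⇒ β = (r² − 1)/(r² + 1) with r = λ'/λ₀.
β = (1.4096 − 1)/(1.4096 + 1) ≈ 0.170.

0.170c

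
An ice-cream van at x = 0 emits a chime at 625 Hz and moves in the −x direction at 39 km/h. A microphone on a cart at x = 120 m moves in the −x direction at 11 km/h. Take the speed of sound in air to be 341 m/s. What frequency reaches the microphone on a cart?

611 Hz

39 km/h = 10.83 m/s; 11 km/h = 3.056 m/s.
The observer lies on the +x side, so the source is heading away from the observer and the observer is heading toward the source.
General Doppler shift: f' = f · (v + v_o)/(v + v_s).
f' = 625 × (341 + 3.056)/(341 + 10.83) = 625 × 344.06/351.83 ≈ 611 Hz.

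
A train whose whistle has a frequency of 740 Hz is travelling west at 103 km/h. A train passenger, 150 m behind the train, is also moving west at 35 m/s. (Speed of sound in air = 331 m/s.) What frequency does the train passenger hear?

753 Hz

103 km/h = 28.61 m/s.
The train passenger is behind, so the train is moving away from it while the train passenger is moving toward the train.
General Doppler shift: f' = f · (v + v_o)/(v + v_s).
f' = 740 × (331 + 35)/(331 + 28.61) = 740 × 366/359.61 ≈ 753 Hz.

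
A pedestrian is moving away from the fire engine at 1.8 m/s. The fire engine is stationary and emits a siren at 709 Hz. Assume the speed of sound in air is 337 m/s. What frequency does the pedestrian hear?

705 Hz

Only the observer moves, away from the source, so f' = f · (v − v_o)/v.
f' = 709 × (337 − 1.8)/337 = 709 × 335.2/337 ≈ 705 Hz.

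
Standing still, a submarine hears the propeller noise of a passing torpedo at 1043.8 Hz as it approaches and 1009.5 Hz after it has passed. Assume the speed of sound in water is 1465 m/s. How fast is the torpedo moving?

f₁/f₂ = (v + v_s)/(v − v_s), so v_s = v · (f₁ − f₂)/(f₁ + f₂).
v_s = 1465 × (1043.8 − 1009.5)/(1043.8 + 1009.5) = 1465 × 34.3/2053.3 ≈ 24.5 m/s.

24.5 m/s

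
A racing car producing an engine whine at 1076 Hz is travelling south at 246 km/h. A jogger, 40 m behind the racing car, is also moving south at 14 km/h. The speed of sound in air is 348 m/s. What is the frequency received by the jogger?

909 Hz

246 km/h = 68.33 m/s; 14 km/h = 3.889 m/s.
The jogger is behind, so the racing car is moving away from it while the jogger is moving toward the racing car.
General Doppler shift: f' = f · (v + v_o)/(v + v_s).
f' = 1076 × (348 + 3.889)/(348 + 68.33) = 1076 × 351.89/416.33 ≈ 909 Hz.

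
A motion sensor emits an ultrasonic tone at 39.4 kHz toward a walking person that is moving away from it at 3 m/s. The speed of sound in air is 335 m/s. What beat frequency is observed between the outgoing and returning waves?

At the walking person (a moving observer), f₁ = f₀ · (v − u)/v = 39.4 × 332/335 ≈ 39.047 kHz.
The reflection then acts as a moving source: f₂ = f₁ · v/(v + u) ≈ 38.701 kHz.
Beat frequency (with f₀ = 39400 Hz): |f₂ − f₀| = 2u·f₀/(v + u) = 2 × 3 × 39400/338 ≈ 699 Hz.

699 Hz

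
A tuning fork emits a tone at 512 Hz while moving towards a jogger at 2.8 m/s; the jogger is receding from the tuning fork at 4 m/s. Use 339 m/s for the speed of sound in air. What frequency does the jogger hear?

With source approaching and observer receding, f' = f · (v − v_o)/(v − v_s).
f' = 512 × (339 − 4)/(339 − 2.8) = 512 × 335/336.2 ≈ 510 Hz.

510 Hz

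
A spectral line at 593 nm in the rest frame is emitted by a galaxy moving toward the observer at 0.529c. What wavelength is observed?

329.1 nm

Relativistic Doppler for wavelength: λ' = λ₀ · √((1 − β)/(1 + β)).
λ' = 593 × √(0.4710/1.5290) = 593 × 0.55502 ≈ 329.1 nm.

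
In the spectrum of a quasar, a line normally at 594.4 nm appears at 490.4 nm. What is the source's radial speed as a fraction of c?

0.190

λ'/λ₀ = 0.8250 < 1 (blueshift), so the source is approaching.
λ'/λ₀ = √((1 − β)/(1 + β)) for an approaching source ⇒ β = (1 − r²)/(1 + r²) with r = λ'/λ₀.
β = (1 − 0.6807)/(1 + 0.6807) ≈ 0.190.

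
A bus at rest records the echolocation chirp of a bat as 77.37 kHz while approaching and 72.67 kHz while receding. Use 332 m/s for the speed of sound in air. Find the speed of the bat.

f₁/f₂ = (v + v_s)/(v − v_s), so v_s = v · (f₁ − f₂)/(f₁ + f₂).
v_s = 332 × (77.37 − 72.67)/(77.37 + 72.67) = 332 × 4.70/150.04 ≈ 10.4 m/s.

10.4 m/s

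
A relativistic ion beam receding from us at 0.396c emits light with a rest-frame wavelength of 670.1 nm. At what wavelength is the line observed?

1018.7 nm

Relativistic Doppler for wavelength: λ' = λ₀ · √((1 + β)/(1 − β)).
λ' = 670.1 × √(1.3960/0.6040) = 670.1 × 1.52028 ≈ 1018.7 nm.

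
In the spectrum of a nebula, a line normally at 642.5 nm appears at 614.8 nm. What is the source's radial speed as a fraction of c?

λ'/λ₀ = 0.9569 < 1 (blueshift), so the source is approaching.
λ'/λ₀ = √((1 − β)/(1 + β)) for an approaching source ⇒ β = (1 − r²)/(1 + r²) with r = λ'/λ₀.
β = (1 − 0.9156)/(1 + 0.9156) ≈ 0.044.

0.044c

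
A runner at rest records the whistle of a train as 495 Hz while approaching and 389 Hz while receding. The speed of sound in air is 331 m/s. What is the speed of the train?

f₁/f₂ = (v + v_s)/(v − v_s), so v_s = v · (f₁ − f₂)/(f₁ + f₂).
v_s = 331 × (495 − 389)/(495 + 389) = 331 × 106/884 ≈ 40 m/s.

40 m/s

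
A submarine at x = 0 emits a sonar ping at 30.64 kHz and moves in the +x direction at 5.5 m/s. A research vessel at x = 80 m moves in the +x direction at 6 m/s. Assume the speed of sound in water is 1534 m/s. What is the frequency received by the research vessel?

30.6 kHz

The observer lies on the +x side, so the source is heading toward the observer and the observer is heading away from the source.
Both move, so f' = f · (v − v_o)/(v − v_s).
f' = 30.64 × (1534 − 6)/(1534 − 5.5) = 30.64 × 1528/1528.5 ≈ 30.6 kHz.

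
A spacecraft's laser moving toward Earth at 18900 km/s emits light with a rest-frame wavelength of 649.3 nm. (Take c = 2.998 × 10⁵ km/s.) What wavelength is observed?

609.6 nm

β = v/c = 18900/299800 = 0.0630.
Relativistic Doppler for wavelength: λ' = λ₀ · √((1 − β)/(1 + β)).
λ' = 649.3 × √(0.9370/1.0630) = 649.3 × 0.93883 ≈ 609.6 nm.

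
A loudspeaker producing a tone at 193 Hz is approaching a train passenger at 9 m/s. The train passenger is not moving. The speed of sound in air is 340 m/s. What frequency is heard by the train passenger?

198 Hz

With the source moving toward a stationary observer, f' = f · v/(v − v_s).
f' = 193 × 340/(340 − 9) = 193 × 340/331 ≈ 198 Hz.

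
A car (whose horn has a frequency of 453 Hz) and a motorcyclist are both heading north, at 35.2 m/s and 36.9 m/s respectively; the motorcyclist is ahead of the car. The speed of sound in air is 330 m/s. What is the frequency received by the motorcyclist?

The motorcyclist is ahead, so the car is moving toward it while the motorcyclist is moving away from the car.
Both move, so f' = f · (v − v_o)/(v − v_s).
f' = 453 × (330 − 36.9)/(330 − 35.2) = 453 × 293.1/294.8 ≈ 450 Hz.

450 Hz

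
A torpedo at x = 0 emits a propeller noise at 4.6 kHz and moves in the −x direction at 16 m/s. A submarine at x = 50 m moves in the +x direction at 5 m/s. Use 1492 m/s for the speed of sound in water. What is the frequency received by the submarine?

4.54 kHz

The observer lies on the +x side, so the source is heading away from the observer and the observer is heading away from the source.
General Doppler shift: f' = f · (v − v_o)/(v + v_s).
f' = 4.6 × (1492 − 5)/(1492 + 16) = 4.6 × 1487/1508 ≈ 4.54 kHz.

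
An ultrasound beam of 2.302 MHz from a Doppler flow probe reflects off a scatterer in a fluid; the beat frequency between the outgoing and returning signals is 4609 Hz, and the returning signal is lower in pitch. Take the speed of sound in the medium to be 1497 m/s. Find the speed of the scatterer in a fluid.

Double Doppler shift off a moving reflector: f₂ = f₀ · (v + u)/(v − u) (u > 0 toward emitter).
Returning signal is lower, so f₂ = f₀ − Δf = 2302000 − 4609 = 2297391 Hz.
Rearranging, u = v · (f₂ − f₀)/(f₂ + f₀) = 1497 × -4609/4599391 ≈ -1.50 m/s.
So the scatterer in a fluid is moving at 1.50 m/s away from the emitter.

1.50 m/s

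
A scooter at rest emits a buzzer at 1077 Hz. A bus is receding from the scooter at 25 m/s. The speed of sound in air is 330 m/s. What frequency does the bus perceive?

Only the observer moves, away from the source, so f' = f · (v − v_o)/v.
f' = 1077 × (330 − 25)/330 = 1077 × 305/330 ≈ 995 Hz.

995 Hz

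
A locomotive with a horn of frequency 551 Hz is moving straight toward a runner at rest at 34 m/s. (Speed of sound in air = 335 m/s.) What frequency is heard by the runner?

Only the source moves, toward the listener, so f' = f · v/(v − v_s).
f' = 551 × 335/(335 − 34) = 551 × 335/301 ≈ 613 Hz.

613 Hz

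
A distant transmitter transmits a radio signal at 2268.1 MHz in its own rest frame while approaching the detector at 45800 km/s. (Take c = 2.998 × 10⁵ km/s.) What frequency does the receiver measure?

β = v/c = 45800/299800 = 0.1528.
Relativistic Doppler for frequency: f' = f₀ · √((1 + β)/(1 − β)).
f' = 2268.1 × √(1.1528/0.8472) = 2268.1 × 1.16646 ≈ 2645.6 MHz.

2645.6 MHz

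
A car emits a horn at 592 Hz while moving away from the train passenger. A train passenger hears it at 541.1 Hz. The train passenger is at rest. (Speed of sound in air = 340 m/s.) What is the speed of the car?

32 m/s

f' = f · v/(v + v_s) ⇒ v_s = v · |1 − f/f'|.
v_s = 340 × |1 − 592/541.1| = 340 × 0.09407 ≈ 32 m/s.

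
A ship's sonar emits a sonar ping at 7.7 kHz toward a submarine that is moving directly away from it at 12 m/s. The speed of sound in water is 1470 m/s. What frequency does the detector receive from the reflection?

At the submarine (a moving observer), f₁ = f₀ · (v − u)/v = 7.7 × 1458/1470 ≈ 7.64 kHz.
The reflection then acts as a moving source: f₂ = f₁ · v/(v + u) ≈ 7.58 kHz.

7.58 kHz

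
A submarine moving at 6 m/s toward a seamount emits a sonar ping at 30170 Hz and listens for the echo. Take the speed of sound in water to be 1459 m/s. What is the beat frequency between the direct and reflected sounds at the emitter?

249 Hz

The seamount receives the sound from a moving source: f₁ = f₀ · v/(v − v_e) = 30170 × 1459/1453 ≈ 30295 Hz.
On the return leg the submarine is a moving observer: f₂ = f₁ · (v + v_e)/v = 30295 × 1465/1459 ≈ 30419 Hz.
Equivalently f₂ = f₀ · (v + v_e)/(v − v_e).
Beat against the emitted tone: |f₂ − f₀| = 2v_e·f₀/(v − v_e) = 2 × 6 × 30170/1453 ≈ 249 Hz.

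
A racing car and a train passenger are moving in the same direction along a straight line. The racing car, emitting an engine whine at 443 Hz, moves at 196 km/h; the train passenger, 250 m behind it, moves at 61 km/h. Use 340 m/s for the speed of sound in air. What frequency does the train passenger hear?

401 Hz

196 km/h = 54.44 m/s; 61 km/h = 16.94 m/s.
The train passenger is behind, so the racing car is moving away from it while the train passenger is moving toward the racing car.
Both move, so f' = f · (v + v_o)/(v + v_s).
f' = 443 × (340 + 16.94)/(340 + 54.44) = 443 × 356.94/394.44 ≈ 401 Hz.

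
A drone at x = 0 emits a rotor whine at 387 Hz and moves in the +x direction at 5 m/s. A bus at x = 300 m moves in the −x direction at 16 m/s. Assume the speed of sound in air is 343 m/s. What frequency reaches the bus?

411 Hz

The observer lies on the +x side, so the source is heading toward the observer and the observer is heading toward the source.
Both move, so f' = f · (v + v_o)/(v − v_s).
f' = 387 × (343 + 16)/(343 − 5) = 387 × 359/338 ≈ 411 Hz.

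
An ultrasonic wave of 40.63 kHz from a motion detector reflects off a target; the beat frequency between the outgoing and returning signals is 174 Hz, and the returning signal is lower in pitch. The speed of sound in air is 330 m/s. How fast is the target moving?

Double Doppler shift off a moving reflector: f₂ = f₀ · (v + u)/(v − u) (u > 0 toward emitter).
Returning signal is lower, so f₂ = f₀ − Δf = 40630 − 174 = 40456 Hz.
Rearranging, u = v · (f₂ − f₀)/(f₂ + f₀) = 330 × -174/81086 ≈ -0.71 m/s.
So the target is moving at 0.71 m/s away from the emitter.

0.71 m/s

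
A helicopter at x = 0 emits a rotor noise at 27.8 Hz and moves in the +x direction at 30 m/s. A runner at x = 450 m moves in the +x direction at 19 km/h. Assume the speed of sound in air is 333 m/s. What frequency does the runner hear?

30.1 Hz

19 km/h = 5.278 m/s.
The observer lies on the +x side, so the source is heading toward the observer and the observer is heading away from the source.
General Doppler shift: f' = f · (v − v_o)/(v − v_s).
f' = 27.8 × (333 − 5.278)/(333 − 30) = 27.8 × 327.72/303 ≈ 30.1 Hz.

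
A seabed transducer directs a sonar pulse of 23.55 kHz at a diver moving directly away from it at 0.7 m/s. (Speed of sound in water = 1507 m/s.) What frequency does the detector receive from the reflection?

At the diver (a moving observer), f₁ = f₀ · (v − u)/v = 23.55 × 1506.3/1507 ≈ 23.5 kHz.
On reflection it acts as a source moving away from the stationary detector: f₂ = f₁ · v/(v + u) = 23.5 × 1507/1507.7 ≈ 23.5 kHz.
Equivalently f₂ = f₀ · (v − u)/(v + u).

23.5 kHz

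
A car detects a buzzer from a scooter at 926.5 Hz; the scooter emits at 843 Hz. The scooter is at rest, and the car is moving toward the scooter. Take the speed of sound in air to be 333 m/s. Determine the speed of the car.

33 m/s

f' = f · (v + v_o)/v ⇒ v_o = v · |f'/f − 1|.
v_o = 333 × |926.5/843 − 1| = 333 × 0.09905 ≈ 33 m/s.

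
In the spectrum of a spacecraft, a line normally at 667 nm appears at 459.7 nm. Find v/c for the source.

0.356c

λ'/λ₀ = 0.6892 < 1 (blueshift), so the source is approaching.
λ'/λ₀ = √((1 − β)/(1 + β)) for an approaching source ⇒ β = (1 − r²)/(1 + r²) with r = λ'/λ₀.
β = (1 − 0.4750)/(1 + 0.4750) ≈ 0.356.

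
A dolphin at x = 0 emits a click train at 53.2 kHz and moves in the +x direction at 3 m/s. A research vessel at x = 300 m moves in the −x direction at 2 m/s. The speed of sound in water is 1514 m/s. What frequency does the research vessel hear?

The observer lies on the +x side, so the source is heading toward the observer and the observer is heading toward the source.
General Doppler shift: f' = f · (v + v_o)/(v − v_s).
f' = 53.2 × (1514 + 2)/(1514 − 3) = 53.2 × 1516/1511 ≈ 53.4 kHz.

53.4 kHz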